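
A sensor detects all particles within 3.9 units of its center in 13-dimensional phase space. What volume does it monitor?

V_13(3.9) = π^(13/2) · (3.9)^13 / Γ(13/2 + 1) ≈ 4.39725e+07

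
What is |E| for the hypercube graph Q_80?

Each of the 2^80 = 1208925819614629174706176 vertices has degree 80; total edges = 80·2^80/2 = 48357032784585166988247040.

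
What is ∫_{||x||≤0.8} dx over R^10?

V_10(0.8) = π^(10/2) · (0.8)^10 / Γ(10/2 + 1) ≈ 0.273822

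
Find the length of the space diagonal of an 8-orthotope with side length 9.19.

The space diagonal of an n-cube of side s is s√n. Here 9.19·√8 ≈ 25.9932.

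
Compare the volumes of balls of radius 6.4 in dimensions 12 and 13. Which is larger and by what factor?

V_12(6.4) ≈ 6.3056e+09, V_13(6.4) ≈ 2.75221e+10. The 13-ball is larger by a factor of 4.365.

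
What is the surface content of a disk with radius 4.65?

The surface area of an n-ball is 2π^(n/2) r^(n-1) / Γ(n/2). For n=2, r=4.65: 2πr = 2π·4.65 ≈ 29.2168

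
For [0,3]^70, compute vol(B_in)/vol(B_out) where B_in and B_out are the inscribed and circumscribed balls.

V_in/V_out = n^(-n/2) = 70^(-70/2) ≈ 2.63979e-65.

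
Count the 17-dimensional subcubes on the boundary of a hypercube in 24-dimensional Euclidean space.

Number of 17-faces = C(24,17) · 2^(24-17) = 346104 · 128 = 44301312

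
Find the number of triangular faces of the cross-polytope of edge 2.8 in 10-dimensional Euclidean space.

An n-cross-polytope has 2^(k+1)·C(n,k+1) k-faces. Here 2^3·C(10,3) = 8·120 = 960.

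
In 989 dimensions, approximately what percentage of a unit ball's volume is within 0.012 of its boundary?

1 - (1-0.012)^989 ≈ 0.999993 ≈ 99.999347%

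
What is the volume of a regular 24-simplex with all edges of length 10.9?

V_24 = √(25) · 10.9^24 / (24! · 2^(24/2)) ≈ 0.0155647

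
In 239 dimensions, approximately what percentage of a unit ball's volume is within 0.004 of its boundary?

1 - (1-0.004)^239 ≈ 0.616309 ≈ 61.63%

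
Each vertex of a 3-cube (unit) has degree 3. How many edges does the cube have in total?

The 3-cube has n·2^(n-1) = 3·2^2 = 3·4 = 12 edges.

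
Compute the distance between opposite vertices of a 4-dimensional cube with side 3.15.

The space diagonal of an n-cube of side s is s√n. Here 3.15·√4 = 6.3.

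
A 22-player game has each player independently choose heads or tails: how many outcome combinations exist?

The 22-cube has 2^22 = 4194304 vertices.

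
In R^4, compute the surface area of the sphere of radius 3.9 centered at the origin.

S_4(3.9) = 2·π^(4/2)·(3.9)^3 / Γ(4/2) ≈ 1170.91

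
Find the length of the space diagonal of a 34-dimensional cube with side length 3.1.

||(3.1,3.1,...,3.1)|| = √(34)·3.1 ≈ 18.076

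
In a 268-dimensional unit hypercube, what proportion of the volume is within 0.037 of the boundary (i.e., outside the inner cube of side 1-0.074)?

1 - (1 - 2·0.037)^268 = 1 - 0.926^268 ≈ 0.9999999989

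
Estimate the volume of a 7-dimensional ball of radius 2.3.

V_7(2.3) = π^(7/2) · (2.3)^7 / Γ(7/2 + 1) ≈ 1608.7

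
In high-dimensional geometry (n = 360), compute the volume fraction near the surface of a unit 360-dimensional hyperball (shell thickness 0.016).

1 - (1-0.016)^360 ≈ 0.996992 ≈ 99.70%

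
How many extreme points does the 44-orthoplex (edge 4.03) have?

The vertices are ±e_1, ..., ±e_44, so there are 2·44 = 88.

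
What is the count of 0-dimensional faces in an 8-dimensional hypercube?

An n-cube has C(n,k)·2^(n-k) k-faces. Here C(8,0)·2^8 = 1·256 = 256.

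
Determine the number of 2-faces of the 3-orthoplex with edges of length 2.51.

An n-cross-polytope has 2^(k+1)·C(n,k+1) k-faces. Here 2^3·C(3,3) = 8·1 = 8.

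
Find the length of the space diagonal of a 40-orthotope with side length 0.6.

||(0.6,0.6,...,0.6)|| = √(40)·0.6 ≈ 3.79473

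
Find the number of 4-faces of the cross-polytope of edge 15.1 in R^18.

Number of 4-faces = 2^(4+1) · C(18,4+1) = 32 · 8568 = 274176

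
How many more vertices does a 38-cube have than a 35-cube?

The 38-cube has 2^38 = 274877906944 vertices. The 35-cube has 2^35 = 34359738368 vertices. Difference: 274877906944 - 34359738368 = 240518168576.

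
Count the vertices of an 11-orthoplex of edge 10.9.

An n-cross-polytope has 2n vertices; here n = 11, giving 22.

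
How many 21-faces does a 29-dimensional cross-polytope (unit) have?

Each 21-face is the convex hull of 22 vertices, one chosen as ±e_i from each of 22 distinct axes: 2^22·C(29,22) = 6546385797120.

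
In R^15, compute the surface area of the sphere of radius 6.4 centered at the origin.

|∂B_15(6.4)| ≈ 1.10673e+12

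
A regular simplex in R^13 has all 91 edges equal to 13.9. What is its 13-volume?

Volume = 13.9^13 · √(14/2^13) / 13! ≈ 4800.44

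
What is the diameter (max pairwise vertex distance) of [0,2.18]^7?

The space diagonal of an n-cube of side s is s√n. Here 2.18·√7 ≈ 5.76774.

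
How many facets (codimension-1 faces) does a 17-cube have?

f_16(17-cube) = (17 choose 16) · 2^1 = 34.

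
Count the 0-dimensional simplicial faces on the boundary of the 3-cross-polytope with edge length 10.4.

Number of 0-faces = 2^(0+1) · C(3,0+1) = 2 · 3 = 6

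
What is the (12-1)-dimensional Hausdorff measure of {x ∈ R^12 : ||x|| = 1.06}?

S_12(1.06) = 2·π^(12/2)·(1.06)^11 / Γ(12/2) ≈ 30.4167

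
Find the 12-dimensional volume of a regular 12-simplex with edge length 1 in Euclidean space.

For a regular n-simplex with edge a, V = (a^n / n!)·√((n+1)/2^n). With a=1, n=12: V ≈ 1.17613e-10.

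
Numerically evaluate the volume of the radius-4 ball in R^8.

V = 8192·π^4/3 ≈ 265992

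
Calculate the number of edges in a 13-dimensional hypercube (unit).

Each of the 2^13 = 8192 vertices has degree 13; total edges = 13·2^13/2 = 53248.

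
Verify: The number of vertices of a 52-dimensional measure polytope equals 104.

False. The 52-cube has 2^52 = 4503599627370496 vertices.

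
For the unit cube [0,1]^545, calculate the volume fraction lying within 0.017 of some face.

The inner cube has side 1-2·0.017 = 0.966 and volume (0.966)^545 ≈ 6.494e-09, so the shell holds 0.9999999935 of the volume.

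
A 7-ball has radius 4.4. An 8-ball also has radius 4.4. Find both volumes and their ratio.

V_7(4.4) ≈ 150851. V_8(4.4) ≈ 570177. Ratio V_7/V_8 ≈ 0.2646.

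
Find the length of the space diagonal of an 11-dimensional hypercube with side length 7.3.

Diagonal = √11 · 7.3 ≈ 24.2114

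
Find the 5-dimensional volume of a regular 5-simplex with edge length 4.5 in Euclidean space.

V_5 = √(6) · 4.5^5 / (5! · 2^(5/2)) ≈ 6.65859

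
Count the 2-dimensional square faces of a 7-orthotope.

An n-cube has C(n,k)·2^(n-k) k-faces. Here C(7,2)·2^5 = 21·32 = 672.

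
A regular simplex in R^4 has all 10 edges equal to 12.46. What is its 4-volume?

For a regular n-simplex with edge a, V = (a^n / n!)·√((n+1)/2^n). With a=12.46, n=4: V ≈ 561.417.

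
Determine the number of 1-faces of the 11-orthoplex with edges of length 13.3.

Number of 1-faces = 2^(1+1) · C(11,1+1) = 4 · 55 = 220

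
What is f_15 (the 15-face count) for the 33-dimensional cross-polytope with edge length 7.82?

Number of 15-faces = 2^(15+1) · C(33,15+1) = 65536 · 1166803110 = 76467608616960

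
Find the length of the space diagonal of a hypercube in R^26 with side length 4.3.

The space diagonal of an n-cube of side s is s√n. Here 4.3·√26 ≈ 21.9258.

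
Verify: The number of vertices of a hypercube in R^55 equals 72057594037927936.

False. The 55-cube has 2^55 = 36028797018963968 vertices.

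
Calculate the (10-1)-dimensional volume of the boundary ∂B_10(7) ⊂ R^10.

S = n·V_n(r)/r = 10·V_10(7)/7 (volume-to-surface relation), giving 40353607·π^5/12 ≈ 1.02908e+09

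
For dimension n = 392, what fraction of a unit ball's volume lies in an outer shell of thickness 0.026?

1 - (1-0.026)^392 ≈ 0.999967 ≈ 99.996726%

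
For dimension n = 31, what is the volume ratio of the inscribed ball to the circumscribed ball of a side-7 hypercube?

V_in / V_out = (r_in/r_out)^31 = (1/√31)^31 = 31^(-31/2) ≈ 7.65409e-24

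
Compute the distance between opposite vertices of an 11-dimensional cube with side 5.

The space diagonal of an n-cube of side s is s√n. Here 5·√11 ≈ 16.5831.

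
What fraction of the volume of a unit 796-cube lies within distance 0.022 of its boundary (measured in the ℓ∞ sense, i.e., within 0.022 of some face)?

1 - (1 - 2·0.022)^796 = 1 - 0.956^796 ≈ 1 - 2.783e-16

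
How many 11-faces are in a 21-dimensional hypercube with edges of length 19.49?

Choose 11 of 21 axes to span the face (C(21,11) = 352716 ways), then fix each of the remaining 10 coordinates at one of its two extreme values (2^10 = 1024 ways): 352716·1024 = 361181184.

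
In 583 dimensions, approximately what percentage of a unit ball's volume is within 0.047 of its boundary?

1 - (1-0.047)^583 ≈ 1 - 6.474e-13 ≈ (100 - 6.47e-11)%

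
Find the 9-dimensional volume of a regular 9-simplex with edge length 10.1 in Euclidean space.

V = (10.1^9 / 9!) · √((9+1) / 2^9) ≈ 421.206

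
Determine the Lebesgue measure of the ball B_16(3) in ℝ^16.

Volume = π^{16/2}·(3)^16/Γ(9) = 4782969·π^8/4480 ≈ 1.01302e+07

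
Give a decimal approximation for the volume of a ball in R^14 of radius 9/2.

The n-ball volume is π^(n/2)·r^n/Γ(n/2+1). With n=14, r=9/2: V = 2541865828329·π^7/9175040 ≈ 8.36746e+08.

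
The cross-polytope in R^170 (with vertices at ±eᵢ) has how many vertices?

The 170-dimensional cross-polytope has 2n = 2·170 = 340 vertices.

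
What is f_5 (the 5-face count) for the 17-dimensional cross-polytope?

An n-cross-polytope has 2^(k+1)·C(n,k+1) k-faces. Here 2^6·C(17,6) = 64·12376 = 792064.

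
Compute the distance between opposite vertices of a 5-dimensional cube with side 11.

Diagonal = √5 · 11 ≈ 24.5967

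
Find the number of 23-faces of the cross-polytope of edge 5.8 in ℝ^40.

Number of 23-faces = 2^(23+1) · C(40,23+1) = 16777216 · 62852101650 = 1054483285436006400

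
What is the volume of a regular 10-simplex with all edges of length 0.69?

V = (0.69^10 / 10!) · √((10+1) / 2^10) ≈ 6.98673e-10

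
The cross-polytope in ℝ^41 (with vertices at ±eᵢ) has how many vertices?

An n-cross-polytope has 2n vertices; here n = 41, giving 82.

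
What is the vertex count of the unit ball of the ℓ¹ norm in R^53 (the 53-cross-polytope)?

The vertices are ±e_1, ..., ±e_53, so there are 2·53 = 106.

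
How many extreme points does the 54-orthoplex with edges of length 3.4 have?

Number of vertices = 2n = 108.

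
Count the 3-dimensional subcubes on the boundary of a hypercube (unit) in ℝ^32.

An n-cube has C(n,k)·2^(n-k) k-faces. Here C(32,3)·2^29 = 4960·536870912 = 2662879723520.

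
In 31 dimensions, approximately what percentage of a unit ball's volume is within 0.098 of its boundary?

1 - (1-0.098)^31 ≈ 0.95913 ≈ 95.91%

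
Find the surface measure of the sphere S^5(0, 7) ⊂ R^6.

S = n·V_n(r)/r = 6·V_6(7)/7 (volume-to-surface relation), giving 16807·π^3 ≈ 521122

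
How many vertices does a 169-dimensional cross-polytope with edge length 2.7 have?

Number of vertices = 2n = 338.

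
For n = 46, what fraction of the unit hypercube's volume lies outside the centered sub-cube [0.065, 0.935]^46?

Shell fraction = 1 - (1-0.13)^46 ≈ 0.998348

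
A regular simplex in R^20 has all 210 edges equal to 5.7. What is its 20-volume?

V_20 = √(21) · 5.7^20 / (20! · 2^(20/2)) ≈ 2.41092e-06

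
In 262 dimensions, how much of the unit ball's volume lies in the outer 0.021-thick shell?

Shell fraction = 1 - (1-0.021)^262 ≈ 0.996154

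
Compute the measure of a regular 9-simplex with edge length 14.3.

V = (14.3^9 / 9!) · √((9+1) / 2^9) ≈ 9630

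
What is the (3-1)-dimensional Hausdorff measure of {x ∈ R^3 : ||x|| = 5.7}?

S = n·V_n(r)/r = 3·V_3(5.7)/5.7 (volume-to-surface relation), giving 4πr² = 4π·(5.7)² ≈ 408.281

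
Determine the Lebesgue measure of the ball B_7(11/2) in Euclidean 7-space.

The n-ball volume is π^(n/2)·r^n/Γ(n/2+1). With n=7, r=11/2: V = 19487171·π^3/840 ≈ 719315.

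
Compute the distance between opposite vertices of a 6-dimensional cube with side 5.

The space diagonal of an n-cube of side s is s√n. Here 5·√6 ≈ 12.2474.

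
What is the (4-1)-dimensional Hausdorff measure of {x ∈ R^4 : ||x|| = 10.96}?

|∂B_4(10.96)| ≈ 25987.3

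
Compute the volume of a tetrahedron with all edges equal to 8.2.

Volume = (√2/12) · 8.2³ = 64.9793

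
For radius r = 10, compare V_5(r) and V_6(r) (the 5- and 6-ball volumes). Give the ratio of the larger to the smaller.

V_5(10) ≈ 526379, V_6(10) ≈ 5.16771e+06. The 6-ball is larger by a factor of 9.817.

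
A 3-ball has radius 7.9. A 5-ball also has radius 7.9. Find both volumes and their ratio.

V_3(7.9) ≈ 2065.24. V_5(7.9) ≈ 161970. Ratio V_3/V_5 ≈ 0.01275.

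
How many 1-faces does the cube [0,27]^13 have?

An n-cube has n·2^(n-1) edges. With n = 13: 13·4096 = 53248.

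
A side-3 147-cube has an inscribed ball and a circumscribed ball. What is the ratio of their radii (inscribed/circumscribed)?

For an n-cube of any side s, the inradius is s/2 and the circumradius is s√n/2, so the ratio is 1/√147 ≈ 0.0824786.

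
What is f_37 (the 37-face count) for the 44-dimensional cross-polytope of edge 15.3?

An n-cross-polytope has 2^(k+1)·C(n,k+1) k-faces. Here 2^38·C(44,38) = 274877906944·7059052 = 1940377438768857088.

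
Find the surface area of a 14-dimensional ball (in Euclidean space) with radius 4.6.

S = n·V_n(r)/r = 14·V_14(4.6)/4.6 (volume-to-surface relation), giving 3.46416e+09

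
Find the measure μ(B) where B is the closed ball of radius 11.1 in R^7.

V_7(11.1) = π^(7/2) · (11.1)^7 / Γ(7/2 + 1) ≈ 9.80937e+07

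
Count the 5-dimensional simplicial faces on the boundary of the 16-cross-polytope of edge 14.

Each 5-face is the convex hull of 6 vertices, one chosen as ±e_i from each of 6 distinct axes: 2^6·C(16,6) = 512512.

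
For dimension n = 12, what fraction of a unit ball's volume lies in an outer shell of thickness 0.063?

1 - (1-0.063)^12 ≈ 0.54199 ≈ 54.20%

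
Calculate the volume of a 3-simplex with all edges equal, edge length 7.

Volume = (√2/12) · 7³ = 40.4229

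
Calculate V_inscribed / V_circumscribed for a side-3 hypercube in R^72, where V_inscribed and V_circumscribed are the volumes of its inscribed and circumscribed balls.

Volume scales as r^n, and r_in/r_out = 1/√72, giving (1/√72)^72 ≈ 1.36782e-67.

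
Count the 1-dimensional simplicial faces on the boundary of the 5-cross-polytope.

f_1(5-orthoplex) = 2^2 · (5 choose 2) = 40.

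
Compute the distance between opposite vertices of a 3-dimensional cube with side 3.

d = √(3² + 3² + ... + 3²) [3 terms] = √(3·3²) = 3√3 ≈ 5.19615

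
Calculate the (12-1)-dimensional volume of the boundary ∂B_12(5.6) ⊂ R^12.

S_12(5.6) = 2·π^(12/2)·(5.6)^11 / Γ(12/2) ≈ 2.72155e+09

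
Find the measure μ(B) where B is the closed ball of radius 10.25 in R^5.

V_5(10.25) = π^(5/2) · (10.25)^5 / Γ(5/2 + 1) ≈ 595549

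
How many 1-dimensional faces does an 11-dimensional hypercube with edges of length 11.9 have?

Choose 1 of 11 axes to span the face (C(11,1) = 11 ways), then fix each of the remaining 10 coordinates at one of its two extreme values (2^10 = 1024 ways): 11·1024 = 11264.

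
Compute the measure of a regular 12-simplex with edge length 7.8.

V = (7.8^12 / 12!) · √((12+1) / 2^12) ≈ 5.96472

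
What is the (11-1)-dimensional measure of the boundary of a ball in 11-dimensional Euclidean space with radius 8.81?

S_11(8.81) = 2·π^(11/2)·(8.81)^10 / Γ(11/2) ≈ 5.8379e+10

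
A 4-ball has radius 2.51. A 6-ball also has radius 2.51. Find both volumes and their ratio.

V_4(2.51) ≈ 195.869. V_6(2.51) ≈ 1292.23. Ratio V_4/V_6 ≈ 0.1516.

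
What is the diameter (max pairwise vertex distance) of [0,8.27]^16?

Diagonal = √16 · 8.27 = 33.08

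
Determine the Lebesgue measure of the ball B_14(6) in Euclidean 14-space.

The n-ball volume is π^(n/2)·r^n/Γ(n/2+1). With n=14, r=6: V = 544195584·π^7/35 ≈ 4.69609e+10.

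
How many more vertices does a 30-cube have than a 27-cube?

The 30-cube has 2^30 = 1073741824 vertices. The 27-cube has 2^27 = 134217728 vertices. Difference: 1073741824 - 134217728 = 939524096.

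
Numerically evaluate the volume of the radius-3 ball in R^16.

The n-ball volume is π^(n/2)·r^n/Γ(n/2+1). With n=16, r=3: V = 4782969·π^8/4480 ≈ 1.01302e+07.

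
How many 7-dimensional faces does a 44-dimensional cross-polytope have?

Number of 7-faces = 2^(7+1) · C(44,7+1) = 256 · 177232627 = 45371552512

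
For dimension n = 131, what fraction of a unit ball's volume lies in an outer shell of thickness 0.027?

1 - (1-0.027)^131 ≈ 0.972281 ≈ 97.23%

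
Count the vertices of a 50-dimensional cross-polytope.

An n-cross-polytope has 2n vertices; here n = 50, giving 100.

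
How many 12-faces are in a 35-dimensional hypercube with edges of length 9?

An n-cube has C(n,k)·2^(n-k) k-faces. Here C(35,12)·2^23 = 834451800·8388608 = 6999889045094400.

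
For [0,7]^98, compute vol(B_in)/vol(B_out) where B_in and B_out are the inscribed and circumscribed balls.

V_in / V_out = (r_in/r_out)^98 = (1/√98)^98 = 98^(-98/2) ≈ 2.69105e-98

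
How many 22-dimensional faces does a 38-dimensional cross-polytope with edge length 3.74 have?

Each 22-face is the convex hull of 23 vertices, one chosen as ±e_i from each of 23 distinct axes: 2^23·C(38,23) = 129782558207508480.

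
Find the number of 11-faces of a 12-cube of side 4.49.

An n-cube has C(n,k)·2^(n-k) k-faces. Here C(12,11)·2^1 = 12·2 = 24.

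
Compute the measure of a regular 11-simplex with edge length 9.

For a regular n-simplex with edge a, V = (a^n / n!)·√((n+1)/2^n). With a=9, n=11: V ≈ 60.178.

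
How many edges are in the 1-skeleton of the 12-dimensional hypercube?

Number of 1-faces = C(12,1)·2^(12-1) = 12·2048 = 24576.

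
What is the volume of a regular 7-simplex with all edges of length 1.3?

V_7 = √(8) · 1.3^7 / (7! · 2^(7/2)) ≈ 0.000311253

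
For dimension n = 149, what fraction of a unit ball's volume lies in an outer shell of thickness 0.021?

1 - (1-0.021)^149 ≈ 0.957673 ≈ 95.77%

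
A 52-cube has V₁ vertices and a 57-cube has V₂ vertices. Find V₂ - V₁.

V₁ = 2^52 = 4503599627370496. V₂ = 2^57 = 144115188075855872. V₂ - V₁ = 139611588448485376.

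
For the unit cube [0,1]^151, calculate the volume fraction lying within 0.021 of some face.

The inner cube has side 1-2·0.021 = 0.958 and volume (0.958)^151 ≈ 0.001535, so the shell holds 0.998465 of the volume.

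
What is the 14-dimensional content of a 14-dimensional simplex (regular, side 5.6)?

V = (5.6^14 / 14!) · √((14+1) / 2^14) ≈ 0.0103528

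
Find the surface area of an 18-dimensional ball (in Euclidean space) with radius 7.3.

|∂B_18(7.3)| ≈ 7.02016e+14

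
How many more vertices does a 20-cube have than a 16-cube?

The 20-cube has 2^20 = 1048576 vertices. The 16-cube has 2^16 = 65536 vertices. Difference: 1048576 - 65536 = 983040.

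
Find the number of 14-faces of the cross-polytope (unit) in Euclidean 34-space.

Each 14-face is the convex hull of 15 vertices, one chosen as ±e_i from each of 15 distinct axes: 2^15·C(34,15) = 60816343695360.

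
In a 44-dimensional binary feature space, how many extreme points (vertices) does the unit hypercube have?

An n-cube has 2^n vertices; for n = 44 that is 2^44 = 17592186044416.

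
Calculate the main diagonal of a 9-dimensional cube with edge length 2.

Diagonal = √9 · 2 = 6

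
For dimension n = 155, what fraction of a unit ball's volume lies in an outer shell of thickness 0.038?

1 - (1-0.038)^155 ≈ 0.997533 ≈ 99.75%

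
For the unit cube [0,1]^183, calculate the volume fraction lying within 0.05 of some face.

The inner cube has side 1-2·0.05 = 0.9 and volume (0.9)^183 ≈ 4.23e-09, so the shell holds 0.9999999958 of the volume.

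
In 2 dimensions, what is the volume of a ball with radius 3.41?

The n-ball volume is π^(n/2)·r^n/Γ(n/2+1). With n=2, r=3.41: V ≈ 36.5308.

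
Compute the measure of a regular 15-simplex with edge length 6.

Volume = 6^15 · √(16/2^15) / 15! ≈ 0.00794519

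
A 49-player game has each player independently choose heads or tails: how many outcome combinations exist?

Number of vertices = 2^49 = 562949953421312.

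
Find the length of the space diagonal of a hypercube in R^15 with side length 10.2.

d = √(10.2² + 10.2² + ... + 10.2²) [15 terms] = √(15·10.2²) = 10.2√15 ≈ 39.5044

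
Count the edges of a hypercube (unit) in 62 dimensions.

Number of 1-faces = C(62,1)·2^(62-1) = 62·2305843009213693952 = 142962266571249025024.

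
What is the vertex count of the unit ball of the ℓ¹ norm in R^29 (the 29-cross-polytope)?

An n-cross-polytope has 2n vertices; here n = 29, giving 58.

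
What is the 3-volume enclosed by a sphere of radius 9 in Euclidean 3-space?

V = 972·π ≈ 3053.63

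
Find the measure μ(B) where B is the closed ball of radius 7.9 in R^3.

The n-ball volume is π^(n/2)·r^n/Γ(n/2+1). With n=3, r=7.9: V ≈ 2065.24.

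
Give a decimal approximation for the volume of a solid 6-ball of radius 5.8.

V_6(5.8) = π^(6/2) · (5.8)^6 / Γ(6/2 + 1) ≈ 196728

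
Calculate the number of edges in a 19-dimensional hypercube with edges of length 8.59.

Number of 1-faces = C(19,1)·2^(19-1) = 19·262144 = 4980736.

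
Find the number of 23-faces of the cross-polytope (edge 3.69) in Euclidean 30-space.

f_23(30-orthoplex) = 2^24 · (30 choose 24) = 9961891430400.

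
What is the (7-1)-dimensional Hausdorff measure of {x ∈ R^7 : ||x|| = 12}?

S_7(12) = 2·π^(7/2)·(12)^6 / Γ(7/2) = 15925248·π^3/5 ≈ 9.87565e+07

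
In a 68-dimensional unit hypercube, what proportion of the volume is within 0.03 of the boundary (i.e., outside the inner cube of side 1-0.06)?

The inner cube has side 1-2·0.03 = 0.94 and volume (0.94)^68 ≈ 0.01488, so the shell holds 0.985117 of the volume.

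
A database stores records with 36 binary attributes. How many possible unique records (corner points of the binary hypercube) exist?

Number of vertices = 2^36 = 68719476736.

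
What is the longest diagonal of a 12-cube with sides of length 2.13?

The space diagonal of an n-cube of side s is s√n. Here 2.13·√12 ≈ 7.37854.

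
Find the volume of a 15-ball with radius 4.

The n-ball volume is π^(n/2)·r^n/Γ(n/2+1). With n=15, r=4: V = 274877906944·π^7/2027025 ≈ 4.09572e+08.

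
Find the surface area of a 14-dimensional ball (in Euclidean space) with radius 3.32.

S_14(3.32) = 2·π^(14/2)·(3.32)^13 / Γ(14/2) ≈ 4.99507e+07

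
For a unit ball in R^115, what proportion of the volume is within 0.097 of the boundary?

1 - (1-0.097)^115 ≈ 0.999992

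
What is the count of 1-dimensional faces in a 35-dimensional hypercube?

Choose 1 of 35 axes to span the face (C(35,1) = 35 ways), then fix each of the remaining 34 coordinates at one of its two extreme values (2^34 = 17179869184 ways): 35·17179869184 = 601295421440.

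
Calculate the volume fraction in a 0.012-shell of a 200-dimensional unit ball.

Shell fraction = 1 - (1-0.012)^200 ≈ 0.910589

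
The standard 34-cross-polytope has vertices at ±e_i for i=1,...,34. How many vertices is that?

Number of vertices = 2n = 68.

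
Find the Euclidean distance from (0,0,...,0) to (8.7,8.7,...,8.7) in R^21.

||(8.7,8.7,...,8.7)|| = √(21)·8.7 ≈ 39.8684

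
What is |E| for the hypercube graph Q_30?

Number of 1-faces = C(30,1)·2^(30-1) = 30·536870912 = 16106127360.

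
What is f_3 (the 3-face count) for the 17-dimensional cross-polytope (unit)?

Each 3-face is the convex hull of 4 vertices, one chosen as ±e_i from each of 4 distinct axes: 2^4·C(17,4) = 38080.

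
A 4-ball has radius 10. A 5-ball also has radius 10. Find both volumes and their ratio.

V_4(10) ≈ 49348. V_5(10) ≈ 526379. Ratio V_4/V_5 ≈ 0.09375.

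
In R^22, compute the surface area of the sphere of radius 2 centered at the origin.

The surface area of an n-ball is 2π^(n/2) r^(n-1) / Γ(n/2). For n=22, r=2: 16384·π^11/14175 ≈ 340052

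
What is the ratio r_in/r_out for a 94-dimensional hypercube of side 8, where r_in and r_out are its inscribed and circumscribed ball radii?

r_in = 8/2 (half the side); r_out = 8√94/2 (half the diagonal). Ratio = 1/√94 ≈ 0.103142.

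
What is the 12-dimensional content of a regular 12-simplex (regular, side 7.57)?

V_12 = √(13) · 7.57^12 / (12! · 2^(12/2)) ≈ 4.16491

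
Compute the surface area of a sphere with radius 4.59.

S_3(4.59) = 2·π^(3/2)·(4.59)^2 / Γ(3/2) = 4πr² = 4π·(4.59)² ≈ 264.75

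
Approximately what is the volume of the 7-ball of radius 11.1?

Volume = π^{7/2}·(11.1)^7/Γ(9/2) ≈ 9.80937e+07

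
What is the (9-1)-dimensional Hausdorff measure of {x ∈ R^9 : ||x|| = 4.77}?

|∂B_9(4.77)| ≈ 7.95623e+06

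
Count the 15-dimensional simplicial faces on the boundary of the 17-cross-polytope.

f_15(17-orthoplex) = 2^16 · (17 choose 16) = 1114112.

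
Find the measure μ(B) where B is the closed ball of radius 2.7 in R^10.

V_10(2.7) = π^(10/2) · (2.7)^10 / Γ(10/2 + 1) ≈ 52505.6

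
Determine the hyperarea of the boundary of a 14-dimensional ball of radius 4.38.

S_14(4.38) = 2·π^(14/2)·(4.38)^13 / Γ(14/2) ≈ 1.83193e+09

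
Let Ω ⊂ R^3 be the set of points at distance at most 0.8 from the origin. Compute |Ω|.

V_3(0.8) = π^(3/2) · (0.8)^3 / Γ(3/2 + 1) ≈ 2.14466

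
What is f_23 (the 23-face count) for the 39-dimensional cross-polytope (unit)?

f_23(39-orthoplex) = 2^24 · (39 choose 24) = 421793314174402560.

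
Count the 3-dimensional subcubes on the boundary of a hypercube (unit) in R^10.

Choose 3 of 10 axes to span the face (C(10,3) = 120 ways), then fix each of the remaining 7 coordinates at one of its two extreme values (2^7 = 128 ways): 120·128 = 15360.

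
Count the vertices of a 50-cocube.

Number of vertices = 2n = 100.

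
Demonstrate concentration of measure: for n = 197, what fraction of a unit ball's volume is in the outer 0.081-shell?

1 - (1-0.081)^197 ≈ 0.9999999407 ≈ 99.999994%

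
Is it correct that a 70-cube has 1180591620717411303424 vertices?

True. The 70-cube has 2^70 = 1180591620717411303424 vertices.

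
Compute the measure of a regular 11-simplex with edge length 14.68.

V_11 = √(12) · 14.68^11 / (11! · 2^(11/2)) ≈ 13084.5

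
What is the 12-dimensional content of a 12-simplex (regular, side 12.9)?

For a regular n-simplex with edge a, V = (a^n / n!)·√((n+1)/2^n). With a=12.9, n=12: V ≈ 2497.65.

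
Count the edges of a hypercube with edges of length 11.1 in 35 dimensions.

Number of 1-faces = C(35,1)·2^(35-1) = 35·17179869184 = 601295421440.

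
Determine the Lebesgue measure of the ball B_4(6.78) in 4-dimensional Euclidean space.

Volume = π^{4/2}·(6.78)^4/Γ(3) ≈ 10427.7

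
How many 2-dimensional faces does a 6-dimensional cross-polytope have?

f_2(6-orthoplex) = 2^3 · (6 choose 3) = 160.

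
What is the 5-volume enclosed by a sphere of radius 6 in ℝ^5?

V_5(6) = π^(5/2) · (6)^5 / Γ(5/2 + 1) = 20736·π^2/5 ≈ 40931.2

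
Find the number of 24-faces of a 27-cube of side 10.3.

f_24(27-cube) = (27 choose 24) · 2^3 = 23400.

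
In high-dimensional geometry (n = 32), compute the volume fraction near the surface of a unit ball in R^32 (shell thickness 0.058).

1 - (1-0.058)^32 ≈ 0.852215 ≈ 85.22%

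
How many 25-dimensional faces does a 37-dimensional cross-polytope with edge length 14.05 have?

An n-cross-polytope has 2^(k+1)·C(n,k+1) k-faces. Here 2^26·C(37,26) = 67108864·854992152 = 57377552049635328.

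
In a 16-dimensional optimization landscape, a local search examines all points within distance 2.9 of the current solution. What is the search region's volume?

V_16(2.9) = π^(16/2) · (2.9)^16 / Γ(16/2 + 1) ≈ 5.88907e+06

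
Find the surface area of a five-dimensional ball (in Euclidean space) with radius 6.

The surface area of an n-ball is 2π^(n/2) r^(n-1) / Γ(n/2). For n=5, r=6: 3456·π^2 ≈ 34109.4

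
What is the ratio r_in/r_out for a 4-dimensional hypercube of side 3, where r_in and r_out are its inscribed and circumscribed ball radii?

For an n-cube of any side s, the inradius is s/2 and the circumradius is s√n/2, so the ratio is 1/√4 ≈ 0.5.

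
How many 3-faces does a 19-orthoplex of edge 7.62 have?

Number of 3-faces = 2^(3+1) · C(19,3+1) = 16 · 3876 = 62016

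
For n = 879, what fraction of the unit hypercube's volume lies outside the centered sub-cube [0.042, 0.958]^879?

The inner cube has side 1-2·0.042 = 0.916 and volume (0.916)^879 ≈ 3.207e-34, so the shell holds 1 - 3.207e-34 of the volume.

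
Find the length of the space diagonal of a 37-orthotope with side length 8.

Diagonal = √37 · 8 ≈ 48.6621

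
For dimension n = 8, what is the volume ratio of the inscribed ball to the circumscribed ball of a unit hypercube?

V_in / V_out = (r_in/r_out)^8 = (1/√8)^8 = 8^(-8/2) ≈ 0.000244141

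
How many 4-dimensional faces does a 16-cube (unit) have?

An n-cube has C(n,k)·2^(n-k) k-faces. Here C(16,4)·2^12 = 1820·4096 = 7454720.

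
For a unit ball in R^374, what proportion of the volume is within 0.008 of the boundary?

1 - (1-0.008)^374 ≈ 0.950413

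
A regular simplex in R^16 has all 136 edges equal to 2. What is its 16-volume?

V = (2^16 / 16!) · √((16+1) / 2^16) ≈ 5.04481e-11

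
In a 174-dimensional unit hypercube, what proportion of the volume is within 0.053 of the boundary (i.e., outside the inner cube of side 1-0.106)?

1 - (1 - 2·0.053)^174 = 1 - 0.894^174 ≈ 0.9999999966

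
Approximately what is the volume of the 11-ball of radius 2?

V = 131072·π^5/10395 ≈ 3858.64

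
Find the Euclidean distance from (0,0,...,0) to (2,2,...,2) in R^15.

||(2,2,...,2)|| = √(15)·2 ≈ 7.74597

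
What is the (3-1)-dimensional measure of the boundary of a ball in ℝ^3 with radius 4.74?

The surface area of an n-ball is 2π^(n/2) r^(n-1) / Γ(n/2). For n=3, r=4.74: 4πr² = 4π·(4.74)² ≈ 282.336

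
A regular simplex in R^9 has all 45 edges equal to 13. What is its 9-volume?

V_9 = √(10) · 13^9 / (9! · 2^(9/2)) ≈ 4084.06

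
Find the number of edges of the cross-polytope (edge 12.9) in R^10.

An n-cross-polytope has 2^(k+1)·C(n,k+1) k-faces. Here 2^2·C(10,2) = 4·45 = 180.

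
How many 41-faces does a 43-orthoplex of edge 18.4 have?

An n-cross-polytope has 2^(k+1)·C(n,k+1) k-faces. Here 2^42·C(43,42) = 4398046511104·43 = 189115999977472.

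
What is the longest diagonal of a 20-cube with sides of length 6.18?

||(6.18,6.18,...,6.18)|| = √(20)·6.18 ≈ 27.6378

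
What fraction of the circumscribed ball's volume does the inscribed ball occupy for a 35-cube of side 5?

Volume scales as r^n, and r_in/r_out = 1/√35, giving (1/√35)^35 ≈ 9.52378e-28.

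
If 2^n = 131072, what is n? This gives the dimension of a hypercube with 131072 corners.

The n-cube has 2^n vertices, and 131072 = 2^17, so n = 17.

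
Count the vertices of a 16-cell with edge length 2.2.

An n-cross-polytope has 2n vertices; here n = 4, giving 8.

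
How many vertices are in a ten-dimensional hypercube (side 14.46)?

An n-cube has C(n,k)·2^(n-k) k-faces. Here C(10,0)·2^10 = 1·1024 = 1024.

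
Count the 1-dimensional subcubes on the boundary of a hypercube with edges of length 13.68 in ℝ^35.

Number of 1-faces = C(35,1) · 2^(35-1) = 35 · 17179869184 = 601295421440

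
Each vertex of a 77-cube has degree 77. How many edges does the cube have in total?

An n-cube has n·2^(n-1) edges. With n = 77: 77·75557863725914323419136 = 5817955506895402903273472.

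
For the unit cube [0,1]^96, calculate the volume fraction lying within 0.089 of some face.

The inner cube has side 1-2·0.089 = 0.822 and volume (0.822)^96 ≈ 6.725e-09, so the shell holds 0.9999999933 of the volume.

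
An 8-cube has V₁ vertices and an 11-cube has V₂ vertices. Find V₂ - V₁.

V₁ = 2^8 = 256. V₂ = 2^11 = 2048. V₂ - V₁ = 1792.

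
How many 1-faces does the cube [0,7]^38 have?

An n-cube has n·2^(n-1) edges. With n = 38: 38·137438953472 = 5222680231936.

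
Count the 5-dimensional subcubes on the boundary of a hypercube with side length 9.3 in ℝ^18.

Number of 5-faces = C(18,5) · 2^(18-5) = 8568 · 8192 = 70189056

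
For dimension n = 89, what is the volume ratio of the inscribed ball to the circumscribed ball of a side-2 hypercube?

V_in / V_out = (r_in/r_out)^89 = (1/√89)^89 = 89^(-89/2) ≈ 1.78708e-87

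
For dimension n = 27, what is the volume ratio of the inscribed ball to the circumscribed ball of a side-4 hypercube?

V_in / V_out = (r_in/r_out)^27 = (1/√27)^27 = 27^(-27/2) ≈ 4.74886e-20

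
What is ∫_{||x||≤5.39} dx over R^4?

The n-ball volume is π^(n/2)·r^n/Γ(n/2+1). With n=4, r=5.39: V ≈ 4165.09.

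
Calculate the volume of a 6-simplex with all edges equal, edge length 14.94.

Volume = 14.94^6 · √(7/2^6) / 6! ≈ 5107.76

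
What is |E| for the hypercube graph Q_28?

The 28-cube has n·2^(n-1) = 28·2^27 = 28·134217728 = 3758096384 edges.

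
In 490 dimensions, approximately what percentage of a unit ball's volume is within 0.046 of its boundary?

1 - (1-0.046)^490 ≈ 1 - 9.521e-11 ≈ (100 - 9.52e-09)%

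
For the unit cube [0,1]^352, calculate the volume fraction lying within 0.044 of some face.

1 - (1 - 2·0.044)^352 = 1 - 0.912^352 ≈ 1 - 8.283e-15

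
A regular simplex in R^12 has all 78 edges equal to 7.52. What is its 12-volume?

V = (7.52^12 / 12!) · √((12+1) / 2^12) ≈ 3.84653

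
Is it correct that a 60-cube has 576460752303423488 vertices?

False. The 60-cube has 2^60 = 1152921504606846976 vertices.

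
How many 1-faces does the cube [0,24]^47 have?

Each of the 2^47 = 140737488355328 vertices has degree 47; total edges = 47·2^47/2 = 3307330976350208.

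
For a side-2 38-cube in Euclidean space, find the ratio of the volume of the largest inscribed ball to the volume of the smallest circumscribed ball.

V_in/V_out = n^(-n/2) = 38^(-38/2) ≈ 9.64077e-31.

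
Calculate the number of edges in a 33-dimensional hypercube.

An n-cube has n·2^(n-1) edges. With n = 33: 33·4294967296 = 141733920768.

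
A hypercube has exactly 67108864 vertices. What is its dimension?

2^n = 67108864 ⇒ n = log_2(67108864) = 26.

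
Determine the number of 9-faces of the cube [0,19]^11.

Number of 9-faces = C(11,9) · 2^(11-9) = 55 · 4 = 220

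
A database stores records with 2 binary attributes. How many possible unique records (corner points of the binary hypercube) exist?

Each vertex is a binary string of length 2, so there are 2^2 = 4.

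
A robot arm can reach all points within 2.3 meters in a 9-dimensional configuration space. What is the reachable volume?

The n-ball volume is π^(n/2)·r^n/Γ(n/2+1). With n=9, r=2.3: V ≈ 5941.12.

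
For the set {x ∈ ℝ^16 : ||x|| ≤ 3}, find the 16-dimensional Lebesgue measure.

V_16(3) = π^(16/2) · (3)^16 / Γ(16/2 + 1) = 4782969·π^8/4480 ≈ 1.01302e+07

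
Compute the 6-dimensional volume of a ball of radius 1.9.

Volume = π^{6/2}·(1.9)^6/Γ(4) ≈ 243.12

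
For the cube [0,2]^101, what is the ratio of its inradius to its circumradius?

For an n-cube of any side s, the inradius is s/2 and the circumradius is s√n/2, so the ratio is 1/√101 ≈ 0.0995037.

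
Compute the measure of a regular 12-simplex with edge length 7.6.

V_12 = √(13) · 7.6^12 / (12! · 2^(12/2)) ≈ 4.36735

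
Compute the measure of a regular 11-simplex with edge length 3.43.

For a regular n-simplex with edge a, V = (a^n / n!)·√((n+1)/2^n). With a=3.43, n=11: V ≈ 0.00148254.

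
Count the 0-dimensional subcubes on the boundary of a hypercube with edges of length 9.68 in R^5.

An n-cube has C(n,k)·2^(n-k) k-faces. Here C(5,0)·2^5 = 1·32 = 32.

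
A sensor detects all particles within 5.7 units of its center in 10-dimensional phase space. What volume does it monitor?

V_10(5.7) = π^(10/2) · (5.7)^10 / Γ(10/2 + 1) ≈ 9.23244e+07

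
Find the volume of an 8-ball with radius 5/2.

V = 390625·π^4/6144 ≈ 6193.1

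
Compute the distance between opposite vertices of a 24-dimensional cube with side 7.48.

The space diagonal of an n-cube of side s is s√n. Here 7.48·√24 ≈ 36.6444.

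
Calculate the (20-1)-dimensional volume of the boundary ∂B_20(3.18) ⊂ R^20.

|∂B_20(3.18)| ≈ 1.81502e+09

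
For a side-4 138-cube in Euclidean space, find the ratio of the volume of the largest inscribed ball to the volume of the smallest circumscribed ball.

V_in / V_out = (r_in/r_out)^138 = (1/√138)^138 = 138^(-138/2) ≈ 2.2302e-148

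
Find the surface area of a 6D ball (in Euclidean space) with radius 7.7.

S = n·V_n(r)/r = 6·V_6(7.7)/7.7 (volume-to-surface relation), giving 839273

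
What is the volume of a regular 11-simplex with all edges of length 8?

V_11 = √(12) · 8^11 / (11! · 2^(11/2)) ≈ 16.4725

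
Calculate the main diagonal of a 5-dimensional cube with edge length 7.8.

||(7.8,7.8,...,7.8)|| = √(5)·7.8 ≈ 17.4413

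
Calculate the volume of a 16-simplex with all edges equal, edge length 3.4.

For a regular n-simplex with edge a, V = (a^n / n!)·√((n+1)/2^n). With a=3.4, n=16: V ≈ 2.45486e-07.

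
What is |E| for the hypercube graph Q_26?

An n-cube has n·2^(n-1) edges. With n = 26: 26·33554432 = 872415232.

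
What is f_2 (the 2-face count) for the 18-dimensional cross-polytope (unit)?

An n-cross-polytope has 2^(k+1)·C(n,k+1) k-faces. Here 2^3·C(18,3) = 8·816 = 6528.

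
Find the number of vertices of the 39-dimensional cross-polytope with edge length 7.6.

The vertices are ±e_1, ..., ±e_39, so there are 2·39 = 78.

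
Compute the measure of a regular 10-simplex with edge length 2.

Volume = 2^10 · √(11/2^10) / 10! ≈ 2.92471e-05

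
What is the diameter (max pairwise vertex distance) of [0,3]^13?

||(3,3,...,3)|| = √(13)·3 ≈ 10.8167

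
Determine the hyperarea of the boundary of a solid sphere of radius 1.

|∂B_3(1)| = 4πr² = 4π·(1)² ≈ 12.5664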